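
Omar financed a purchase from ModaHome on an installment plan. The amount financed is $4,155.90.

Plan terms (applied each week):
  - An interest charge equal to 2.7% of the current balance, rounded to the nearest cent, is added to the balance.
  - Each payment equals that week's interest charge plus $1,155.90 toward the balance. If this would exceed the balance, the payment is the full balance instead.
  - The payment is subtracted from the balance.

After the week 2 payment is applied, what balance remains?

$1,844.10

# | Opening | Interest | Payment | End bal
1 | $4,155.90 | $112.21 | $1,268.11 | $3,000.00
2 | $3,000.00 | $81.00 | $1,236.90 | $1,844.10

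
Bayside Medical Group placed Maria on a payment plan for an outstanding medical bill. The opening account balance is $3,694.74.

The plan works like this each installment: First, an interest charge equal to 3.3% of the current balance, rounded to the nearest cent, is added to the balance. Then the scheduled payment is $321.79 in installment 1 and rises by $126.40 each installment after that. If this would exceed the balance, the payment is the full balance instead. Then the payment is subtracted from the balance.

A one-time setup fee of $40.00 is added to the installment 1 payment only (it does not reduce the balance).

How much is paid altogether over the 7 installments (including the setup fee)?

Installment 1: opening $3,694.74; interest $121.93 → $3,816.67; payment $321.79 (+ $40.00 fee); balance $3,494.88
Installment 2: opening $3,494.88; interest $115.33 → $3,610.21; payment $448.19; balance $3,162.02
Installment 3: opening $3,162.02; interest $104.35 → $3,266.37; payment $574.59; balance $2,691.78
Installment 4: opening $2,691.78; interest $88.83 → $2,780.61; payment $700.99; balance $2,079.62
Installment 5: opening $2,079.62; interest $68.63 → $2,148.25; payment $827.39; balance $1,320.86
Installment 6: opening $1,320.86; interest $43.59 → $1,364.45; payment $953.79; balance $410.66
Installment 7: opening $410.66; interest $13.55 → $424.21; payment $424.21; balance $0.00
Total paid: $4,290.95

$4,290.95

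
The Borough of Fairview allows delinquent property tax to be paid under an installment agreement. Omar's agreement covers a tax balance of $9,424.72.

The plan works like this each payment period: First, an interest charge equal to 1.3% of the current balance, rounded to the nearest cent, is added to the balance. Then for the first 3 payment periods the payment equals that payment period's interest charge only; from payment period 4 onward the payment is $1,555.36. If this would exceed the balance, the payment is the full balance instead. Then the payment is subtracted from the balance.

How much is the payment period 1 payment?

Payment period 1: opening $9,424.72; interest $122.52 → $9,547.24; payment $122.52; balance $9,424.72

$122.52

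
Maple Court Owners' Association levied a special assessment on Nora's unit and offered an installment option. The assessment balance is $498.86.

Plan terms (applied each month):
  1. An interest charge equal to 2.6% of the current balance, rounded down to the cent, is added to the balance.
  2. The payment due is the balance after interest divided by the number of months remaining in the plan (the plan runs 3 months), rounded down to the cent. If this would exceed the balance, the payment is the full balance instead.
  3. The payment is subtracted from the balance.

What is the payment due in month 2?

Month 1: $498.86 +$12.97 interest = $511.83; pay $170.61 → $341.22
Month 2: $341.22 +$8.87 interest = $350.09; pay $175.04 → $175.05

$175.04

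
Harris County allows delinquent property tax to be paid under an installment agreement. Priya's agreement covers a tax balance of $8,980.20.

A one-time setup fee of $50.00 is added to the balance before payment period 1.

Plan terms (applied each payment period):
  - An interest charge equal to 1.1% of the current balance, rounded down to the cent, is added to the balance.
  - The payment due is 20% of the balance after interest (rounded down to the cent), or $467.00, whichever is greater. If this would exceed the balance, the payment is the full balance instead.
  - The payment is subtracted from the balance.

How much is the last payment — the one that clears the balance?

$239.45

Payment period 1: $9,030.20 +$99.33 interest = $9,129.53; pay $1,825.90 → $7,303.63
Payment period 2: $7,303.63 +$80.33 interest = $7,383.96; pay $1,476.79 → $5,907.17
Payment period 3: $5,907.17 +$64.97 interest = $5,972.14; pay $1,194.42 → $4,777.72
Payment period 4: $4,777.72 +$52.55 interest = $4,830.27; pay $966.05 → $3,864.22
Payment period 5: $3,864.22 +$42.50 interest = $3,906.72; pay $781.34 → $3,125.38
Payment period 6: $3,125.38 +$34.37 interest = $3,159.75; pay $631.95 → $2,527.80
Payment period 7: $2,527.80 +$27.80 interest = $2,555.60; pay $511.12 → $2,044.48
Payment period 8: $2,044.48 +$22.48 interest = $2,066.96; pay $467.00 → $1,599.96
Payment period 9: $1,599.96 +$17.59 interest = $1,617.55; pay $467.00 → $1,150.55
Payment period 10: $1,150.55 +$12.65 interest = $1,163.20; pay $467.00 → $696.20
Payment period 11: $696.20 +$7.65 interest = $703.85; pay $467.00 → $236.85
Payment period 12: $236.85 +$2.60 interest = $239.45; pay $239.45 → $0.00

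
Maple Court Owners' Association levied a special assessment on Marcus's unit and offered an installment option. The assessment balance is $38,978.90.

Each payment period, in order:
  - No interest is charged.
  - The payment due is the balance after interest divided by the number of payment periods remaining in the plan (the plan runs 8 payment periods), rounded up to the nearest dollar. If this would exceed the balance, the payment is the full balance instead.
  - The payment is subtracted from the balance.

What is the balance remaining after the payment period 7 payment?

# | Opening | Payment | End bal
1 | $38,978.90 | $4,873.00 | $34,105.90
2 | $34,105.90 | $4,873.00 | $29,232.90
3 | $29,232.90 | $4,873.00 | $24,359.90
4 | $24,359.90 | $4,872.00 | $19,487.90
5 | $19,487.90 | $4,872.00 | $14,615.90
6 | $14,615.90 | $4,872.00 | $9,743.90
7 | $9,743.90 | $4,872.00 | $4,871.90

$4,871.90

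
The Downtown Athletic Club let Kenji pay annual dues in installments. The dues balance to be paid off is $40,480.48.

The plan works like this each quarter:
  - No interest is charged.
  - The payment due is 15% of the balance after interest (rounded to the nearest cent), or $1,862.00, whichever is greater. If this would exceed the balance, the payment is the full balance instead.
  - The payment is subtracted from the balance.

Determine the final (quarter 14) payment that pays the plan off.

$1,720.55

Quarter 1: $40,480.48 − $6,072.07 → $34,408.41
Quarter 2: $34,408.41 − $5,161.26 → $29,247.15
Quarter 3: $29,247.15 − $4,387.07 → $24,860.08
Quarter 4: $24,860.08 − $3,729.01 → $21,131.07
Quarter 5: $21,131.07 − $3,169.66 → $17,961.41
Quarter 6: $17,961.41 − $2,694.21 → $15,267.20
Quarter 7: $15,267.20 − $2,290.08 → $12,977.12
Quarter 8: $12,977.12 − $1,946.57 → $11,030.55
Quarter 9: $11,030.55 − $1,862.00 → $9,168.55
Quarter 10: $9,168.55 − $1,862.00 → $7,306.55
Quarter 11: $7,306.55 − $1,862.00 → $5,444.55
Quarter 12: $5,444.55 − $1,862.00 → $3,582.55
Quarter 13: $3,582.55 − $1,862.00 → $1,720.55
Quarter 14: $1,720.55 − $1,720.55 → $0.00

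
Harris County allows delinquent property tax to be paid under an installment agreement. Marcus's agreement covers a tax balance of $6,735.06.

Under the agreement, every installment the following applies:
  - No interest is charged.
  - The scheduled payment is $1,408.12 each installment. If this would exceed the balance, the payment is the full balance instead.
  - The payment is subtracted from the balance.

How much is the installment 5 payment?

Installment 1: opening $6,735.06; payment $1,408.12; balance $5,326.94
Installment 2: opening $5,326.94; payment $1,408.12; balance $3,918.82
Installment 3: opening $3,918.82; payment $1,408.12; balance $2,510.70
Installment 4: opening $2,510.70; payment $1,408.12; balance $1,102.58
Installment 5: opening $1,102.58; payment $1,102.58; balance $0.00

$1,102.58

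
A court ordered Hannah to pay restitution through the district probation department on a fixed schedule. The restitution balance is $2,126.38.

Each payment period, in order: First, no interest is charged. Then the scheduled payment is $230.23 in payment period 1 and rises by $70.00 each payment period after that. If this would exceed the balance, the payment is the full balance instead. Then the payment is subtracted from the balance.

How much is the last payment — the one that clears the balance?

$275.23

Payment period 1: opening $2,126.38; payment $230.23; balance $1,896.15
Payment period 2: opening $1,896.15; payment $300.23; balance $1,595.92
Payment period 3: opening $1,595.92; payment $370.23; balance $1,225.69
Payment period 4: opening $1,225.69; payment $440.23; balance $785.46
Payment period 5: opening $785.46; payment $510.23; balance $275.23
Payment period 6: opening $275.23; payment $275.23; balance $0.00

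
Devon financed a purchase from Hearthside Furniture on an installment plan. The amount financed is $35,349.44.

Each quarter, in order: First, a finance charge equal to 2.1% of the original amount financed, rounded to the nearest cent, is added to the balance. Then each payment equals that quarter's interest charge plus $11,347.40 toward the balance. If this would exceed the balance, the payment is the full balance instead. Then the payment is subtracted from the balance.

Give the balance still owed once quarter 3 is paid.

Quarter 1: opening $35,349.44; interest $742.34 → $36,091.78; payment $12,089.74; balance $24,002.04
Quarter 2: opening $24,002.04; interest $742.34 → $24,744.38; payment $12,089.74; balance $12,654.64
Quarter 3: opening $12,654.64; interest $742.34 → $13,396.98; payment $12,089.74; balance $1,307.24

$1,307.24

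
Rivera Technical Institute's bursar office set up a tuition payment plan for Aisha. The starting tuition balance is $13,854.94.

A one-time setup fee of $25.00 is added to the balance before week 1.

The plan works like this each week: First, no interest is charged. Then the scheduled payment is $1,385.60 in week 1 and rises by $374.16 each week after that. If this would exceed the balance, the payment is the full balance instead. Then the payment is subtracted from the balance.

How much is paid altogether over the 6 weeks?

# | Opening | Payment | End bal
1 | $13,879.94 | $1,385.60 | $12,494.34
2 | $12,494.34 | $1,759.76 | $10,734.58
3 | $10,734.58 | $2,133.92 | $8,600.66
4 | $8,600.66 | $2,508.08 | $6,092.58
5 | $6,092.58 | $2,882.24 | $3,210.34
6 | $3,210.34 | $3,210.34 | $0.00
Total paid: $13,879.94

$13,879.94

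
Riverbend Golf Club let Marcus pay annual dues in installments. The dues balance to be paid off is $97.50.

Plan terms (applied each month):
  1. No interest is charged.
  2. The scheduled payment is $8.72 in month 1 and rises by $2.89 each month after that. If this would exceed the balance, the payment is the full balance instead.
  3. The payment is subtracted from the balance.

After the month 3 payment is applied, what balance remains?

$62.67

# | Opening | Payment | End bal
1 | $97.50 | $8.72 | $88.78
2 | $88.78 | $11.61 | $77.17
3 | $77.17 | $14.50 | $62.67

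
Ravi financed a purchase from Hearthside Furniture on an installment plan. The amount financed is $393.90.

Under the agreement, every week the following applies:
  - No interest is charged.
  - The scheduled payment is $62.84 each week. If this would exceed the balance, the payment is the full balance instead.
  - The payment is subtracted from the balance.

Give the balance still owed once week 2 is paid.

$268.22

Week 1: $393.90 − $62.84 → $331.06
Week 2: $331.06 − $62.84 → $268.22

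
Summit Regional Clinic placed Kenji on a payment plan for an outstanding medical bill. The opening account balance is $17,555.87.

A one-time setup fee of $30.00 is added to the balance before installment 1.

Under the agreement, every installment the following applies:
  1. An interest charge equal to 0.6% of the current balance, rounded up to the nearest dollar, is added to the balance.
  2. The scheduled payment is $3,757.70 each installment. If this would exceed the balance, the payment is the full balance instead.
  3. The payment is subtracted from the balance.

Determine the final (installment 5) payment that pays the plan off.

Installment 1: opening $17,585.87; interest $106.00 → $17,691.87; payment $3,757.70; balance $13,934.17
Installment 2: opening $13,934.17; interest $84.00 → $14,018.17; payment $3,757.70; balance $10,260.47
Installment 3: opening $10,260.47; interest $62.00 → $10,322.47; payment $3,757.70; balance $6,564.77
Installment 4: opening $6,564.77; interest $40.00 → $6,604.77; payment $3,757.70; balance $2,847.07
Installment 5: opening $2,847.07; interest $18.00 → $2,865.07; payment $2,865.07; balance $0.00

$2,865.07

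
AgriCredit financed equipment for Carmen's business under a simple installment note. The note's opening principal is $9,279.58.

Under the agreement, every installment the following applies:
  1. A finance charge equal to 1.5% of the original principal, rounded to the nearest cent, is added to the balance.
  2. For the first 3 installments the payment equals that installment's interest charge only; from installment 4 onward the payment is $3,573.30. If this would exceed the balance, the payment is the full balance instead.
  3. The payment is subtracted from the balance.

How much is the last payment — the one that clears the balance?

$2,550.55

Installment 1: opening $9,279.58; interest $139.19 → $9,418.77; payment $139.19; balance $9,279.58
Installment 2: opening $9,279.58; interest $139.19 → $9,418.77; payment $139.19; balance $9,279.58
Installment 3: opening $9,279.58; interest $139.19 → $9,418.77; payment $139.19; balance $9,279.58
Installment 4: opening $9,279.58; interest $139.19 → $9,418.77; payment $3,573.30; balance $5,845.47
Installment 5: opening $5,845.47; interest $139.19 → $5,984.66; payment $3,573.30; balance $2,411.36
Installment 6: opening $2,411.36; interest $139.19 → $2,550.55; payment $2,550.55; balance $0.00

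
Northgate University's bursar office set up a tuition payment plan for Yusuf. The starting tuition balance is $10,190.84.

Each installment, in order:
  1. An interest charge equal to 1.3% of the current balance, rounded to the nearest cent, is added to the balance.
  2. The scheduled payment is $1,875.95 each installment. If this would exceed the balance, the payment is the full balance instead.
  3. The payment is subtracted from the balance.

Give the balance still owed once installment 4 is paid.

# | Opening | Interest | Payment | End bal
1 | $10,190.84 | $132.48 | $1,875.95 | $8,447.37
2 | $8,447.37 | $109.82 | $1,875.95 | $6,681.24
3 | $6,681.24 | $86.86 | $1,875.95 | $4,892.15
4 | $4,892.15 | $63.60 | $1,875.95 | $3,079.80

$3,079.80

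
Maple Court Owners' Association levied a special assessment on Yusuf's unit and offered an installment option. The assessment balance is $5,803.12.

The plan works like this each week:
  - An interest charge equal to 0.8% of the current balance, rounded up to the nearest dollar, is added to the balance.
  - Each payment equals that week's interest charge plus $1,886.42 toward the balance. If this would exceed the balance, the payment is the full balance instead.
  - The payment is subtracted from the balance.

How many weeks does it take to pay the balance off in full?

4

Week 1: opening $5,803.12; interest $47.00 → $5,850.12; payment $1,933.42; balance $3,916.70
Week 2: opening $3,916.70; interest $32.00 → $3,948.70; payment $1,918.42; balance $2,030.28
Week 3: opening $2,030.28; interest $17.00 → $2,047.28; payment $1,903.42; balance $143.86
Week 4: opening $143.86; interest $2.00 → $145.86; payment $145.86; balance $0.00
Balance reaches $0.00 in week 4.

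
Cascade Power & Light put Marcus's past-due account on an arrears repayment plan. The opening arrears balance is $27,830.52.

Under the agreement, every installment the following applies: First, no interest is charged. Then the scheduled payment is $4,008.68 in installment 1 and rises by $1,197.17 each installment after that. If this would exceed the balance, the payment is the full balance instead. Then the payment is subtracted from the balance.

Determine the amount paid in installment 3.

$6,403.02

# | Opening | Payment | End bal
1 | $27,830.52 | $4,008.68 | $23,821.84
2 | $23,821.84 | $5,205.85 | $18,615.99
3 | $18,615.99 | $6,403.02 | $12,212.97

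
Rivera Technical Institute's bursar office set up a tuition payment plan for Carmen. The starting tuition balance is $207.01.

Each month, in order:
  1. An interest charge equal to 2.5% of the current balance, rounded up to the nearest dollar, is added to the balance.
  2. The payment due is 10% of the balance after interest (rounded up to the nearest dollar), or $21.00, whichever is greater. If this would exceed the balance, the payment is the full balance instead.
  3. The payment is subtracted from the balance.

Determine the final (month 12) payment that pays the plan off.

Month 1: $207.01 +$6.00 interest = $213.01; pay $22.00 → $191.01
Month 2: $191.01 +$5.00 interest = $196.01; pay $21.00 → $175.01
Month 3: $175.01 +$5.00 interest = $180.01; pay $21.00 → $159.01
Month 4: $159.01 +$4.00 interest = $163.01; pay $21.00 → $142.01
Month 5: $142.01 +$4.00 interest = $146.01; pay $21.00 → $125.01
Month 6: $125.01 +$4.00 interest = $129.01; pay $21.00 → $108.01
Month 7: $108.01 +$3.00 interest = $111.01; pay $21.00 → $90.01
Month 8: $90.01 +$3.00 interest = $93.01; pay $21.00 → $72.01
Month 9: $72.01 +$2.00 interest = $74.01; pay $21.00 → $53.01
Month 10: $53.01 +$2.00 interest = $55.01; pay $21.00 → $34.01
Month 11: $34.01 +$1.00 interest = $35.01; pay $21.00 → $14.01
Month 12: $14.01 +$1.00 interest = $15.01; pay $15.01 → $0.00

$15.01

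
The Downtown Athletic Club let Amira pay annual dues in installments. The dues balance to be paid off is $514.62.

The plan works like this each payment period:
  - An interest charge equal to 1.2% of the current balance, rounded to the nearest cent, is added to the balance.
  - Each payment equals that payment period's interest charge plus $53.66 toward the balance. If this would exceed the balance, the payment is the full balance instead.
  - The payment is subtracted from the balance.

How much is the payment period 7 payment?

$55.97

Payment period 1: opening $514.62; interest $6.18 → $520.80; payment $59.84; balance $460.96
Payment period 2: opening $460.96; interest $5.53 → $466.49; payment $59.19; balance $407.30
Payment period 3: opening $407.30; interest $4.89 → $412.19; payment $58.55; balance $353.64
Payment period 4: opening $353.64; interest $4.24 → $357.88; payment $57.90; balance $299.98
Payment period 5: opening $299.98; interest $3.60 → $303.58; payment $57.26; balance $246.32
Payment period 6: opening $246.32; interest $2.96 → $249.28; payment $56.62; balance $192.66
Payment period 7: opening $192.66; interest $2.31 → $194.97; payment $55.97; balance $139.00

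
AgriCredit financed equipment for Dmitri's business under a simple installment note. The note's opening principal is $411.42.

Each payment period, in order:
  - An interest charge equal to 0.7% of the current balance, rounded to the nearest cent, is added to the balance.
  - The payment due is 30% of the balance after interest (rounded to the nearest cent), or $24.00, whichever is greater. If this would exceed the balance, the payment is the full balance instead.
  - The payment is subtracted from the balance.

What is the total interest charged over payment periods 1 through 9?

$9.07

Payment period 1: $411.42 +$2.88 interest = $414.30; pay $124.29 → $290.01
Payment period 2: $290.01 +$2.03 interest = $292.04; pay $87.61 → $204.43
Payment period 3: $204.43 +$1.43 interest = $205.86; pay $61.76 → $144.10
Payment period 4: $144.10 +$1.01 interest = $145.11; pay $43.53 → $101.58
Payment period 5: $101.58 +$0.71 interest = $102.29; pay $30.69 → $71.60
Payment period 6: $71.60 +$0.50 interest = $72.10; pay $24.00 → $48.10
Payment period 7: $48.10 +$0.34 interest = $48.44; pay $24.00 → $24.44
Payment period 8: $24.44 +$0.17 interest = $24.61; pay $24.00 → $0.61
Payment period 9: $0.61 +$0.00 interest = $0.61; pay $0.61 → $0.00
Total interest: $2.88 + $2.03 + $1.43 + $1.01 + $0.71 + $0.50 + $0.34 + $0.17 + $0.00 = $9.07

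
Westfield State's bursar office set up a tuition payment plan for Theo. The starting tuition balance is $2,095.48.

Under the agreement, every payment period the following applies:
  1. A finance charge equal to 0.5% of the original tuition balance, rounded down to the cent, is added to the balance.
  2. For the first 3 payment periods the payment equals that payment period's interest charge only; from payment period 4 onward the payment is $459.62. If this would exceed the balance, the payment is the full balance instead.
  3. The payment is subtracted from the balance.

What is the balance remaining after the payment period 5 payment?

Payment period 1: $2,095.48 +$10.47 interest = $2,105.95; pay $10.47 → $2,095.48
Payment period 2: $2,095.48 +$10.47 interest = $2,105.95; pay $10.47 → $2,095.48
Payment period 3: $2,095.48 +$10.47 interest = $2,105.95; pay $10.47 → $2,095.48
Payment period 4: $2,095.48 +$10.47 interest = $2,105.95; pay $459.62 → $1,646.33
Payment period 5: $1,646.33 +$10.47 interest = $1,656.80; pay $459.62 → $1,197.18

$1,197.18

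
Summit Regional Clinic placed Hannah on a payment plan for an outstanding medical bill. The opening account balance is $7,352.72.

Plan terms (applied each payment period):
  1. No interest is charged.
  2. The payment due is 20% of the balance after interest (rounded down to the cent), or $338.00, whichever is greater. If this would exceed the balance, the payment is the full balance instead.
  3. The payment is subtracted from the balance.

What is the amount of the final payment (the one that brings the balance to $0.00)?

Payment period 1: $7,352.72 − $1,470.54 → $5,882.18
Payment period 2: $5,882.18 − $1,176.43 → $4,705.75
Payment period 3: $4,705.75 − $941.15 → $3,764.60
Payment period 4: $3,764.60 − $752.92 → $3,011.68
Payment period 5: $3,011.68 − $602.33 → $2,409.35
Payment period 6: $2,409.35 − $481.87 → $1,927.48
Payment period 7: $1,927.48 − $385.49 → $1,541.99
Payment period 8: $1,541.99 − $338.00 → $1,203.99
Payment period 9: $1,203.99 − $338.00 → $865.99
Payment period 10: $865.99 − $338.00 → $527.99
Payment period 11: $527.99 − $338.00 → $189.99
Payment period 12: $189.99 − $189.99 → $0.00

$189.99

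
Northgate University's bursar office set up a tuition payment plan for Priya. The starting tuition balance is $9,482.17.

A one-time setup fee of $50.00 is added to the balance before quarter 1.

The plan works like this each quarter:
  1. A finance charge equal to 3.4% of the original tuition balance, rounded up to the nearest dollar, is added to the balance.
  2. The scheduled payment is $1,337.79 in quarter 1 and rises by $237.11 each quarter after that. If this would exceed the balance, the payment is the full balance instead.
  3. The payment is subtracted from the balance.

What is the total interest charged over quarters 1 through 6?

Quarter 1: $9,532.17 +$323.00 interest = $9,855.17; pay $1,337.79 → $8,517.38
Quarter 2: $8,517.38 +$323.00 interest = $8,840.38; pay $1,574.90 → $7,265.48
Quarter 3: $7,265.48 +$323.00 interest = $7,588.48; pay $1,812.01 → $5,776.47
Quarter 4: $5,776.47 +$323.00 interest = $6,099.47; pay $2,049.12 → $4,050.35
Quarter 5: $4,050.35 +$323.00 interest = $4,373.35; pay $2,286.23 → $2,087.12
Quarter 6: $2,087.12 +$323.00 interest = $2,410.12; pay $2,410.12 → $0.00
Total interest: $323.00 + $323.00 + $323.00 + $323.00 + $323.00 + $323.00 = $1,938.00

$1,938.00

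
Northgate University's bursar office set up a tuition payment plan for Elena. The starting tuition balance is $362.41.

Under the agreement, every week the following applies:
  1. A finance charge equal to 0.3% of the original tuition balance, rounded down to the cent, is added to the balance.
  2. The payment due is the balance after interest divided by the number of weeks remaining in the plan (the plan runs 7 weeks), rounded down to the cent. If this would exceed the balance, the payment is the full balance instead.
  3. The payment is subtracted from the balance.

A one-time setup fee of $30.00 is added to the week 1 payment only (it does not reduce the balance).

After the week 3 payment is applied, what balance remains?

Week 1: $362.41 +$1.08 interest = $363.49; pay $51.92 (+ $30.00 fee) → $311.57
Week 2: $311.57 +$1.08 interest = $312.65; pay $52.10 → $260.55
Week 3: $260.55 +$1.08 interest = $261.63; pay $52.32 → $209.31

$209.31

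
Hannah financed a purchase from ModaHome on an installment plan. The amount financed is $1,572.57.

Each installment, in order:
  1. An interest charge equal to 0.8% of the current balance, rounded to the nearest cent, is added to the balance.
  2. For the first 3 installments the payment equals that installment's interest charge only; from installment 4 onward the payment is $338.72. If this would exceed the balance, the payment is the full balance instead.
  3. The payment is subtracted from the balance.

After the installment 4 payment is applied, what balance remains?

Installment 1: $1,572.57 +$12.58 interest = $1,585.15; pay $12.58 → $1,572.57
Installment 2: $1,572.57 +$12.58 interest = $1,585.15; pay $12.58 → $1,572.57
Installment 3: $1,572.57 +$12.58 interest = $1,585.15; pay $12.58 → $1,572.57
Installment 4: $1,572.57 +$12.58 interest = $1,585.15; pay $338.72 → $1,246.43

$1,246.43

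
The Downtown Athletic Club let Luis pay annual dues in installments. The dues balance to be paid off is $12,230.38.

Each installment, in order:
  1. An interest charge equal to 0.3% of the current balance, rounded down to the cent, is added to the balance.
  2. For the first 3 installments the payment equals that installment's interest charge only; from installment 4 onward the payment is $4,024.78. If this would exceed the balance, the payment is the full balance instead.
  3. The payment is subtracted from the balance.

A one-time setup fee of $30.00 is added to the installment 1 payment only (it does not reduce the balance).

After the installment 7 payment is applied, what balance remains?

$0.00

Installment 1: opening $12,230.38; interest $36.69 → $12,267.07; payment $36.69 (+ $30.00 fee); balance $12,230.38
Installment 2: opening $12,230.38; interest $36.69 → $12,267.07; payment $36.69; balance $12,230.38
Installment 3: opening $12,230.38; interest $36.69 → $12,267.07; payment $36.69; balance $12,230.38
Installment 4: opening $12,230.38; interest $36.69 → $12,267.07; payment $4,024.78; balance $8,242.29
Installment 5: opening $8,242.29; interest $24.72 → $8,267.01; payment $4,024.78; balance $4,242.23
Installment 6: opening $4,242.23; interest $12.72 → $4,254.95; payment $4,024.78; balance $230.17
Installment 7: opening $230.17; interest $0.69 → $230.86; payment $230.86; balance $0.00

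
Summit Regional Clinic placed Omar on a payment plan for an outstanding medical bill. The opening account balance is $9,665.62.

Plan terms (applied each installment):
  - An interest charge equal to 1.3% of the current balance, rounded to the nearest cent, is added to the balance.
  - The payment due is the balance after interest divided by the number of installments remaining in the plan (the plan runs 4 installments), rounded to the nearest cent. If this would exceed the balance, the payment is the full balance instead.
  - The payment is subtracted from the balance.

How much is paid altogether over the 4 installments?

$9,983.85

Installment 1: $9,665.62 +$125.65 interest = $9,791.27; pay $2,447.82 → $7,343.45
Installment 2: $7,343.45 +$95.46 interest = $7,438.91; pay $2,479.64 → $4,959.27
Installment 3: $4,959.27 +$64.47 interest = $5,023.74; pay $2,511.87 → $2,511.87
Installment 4: $2,511.87 +$32.65 interest = $2,544.52; pay $2,544.52 → $0.00
Total paid: $9,983.85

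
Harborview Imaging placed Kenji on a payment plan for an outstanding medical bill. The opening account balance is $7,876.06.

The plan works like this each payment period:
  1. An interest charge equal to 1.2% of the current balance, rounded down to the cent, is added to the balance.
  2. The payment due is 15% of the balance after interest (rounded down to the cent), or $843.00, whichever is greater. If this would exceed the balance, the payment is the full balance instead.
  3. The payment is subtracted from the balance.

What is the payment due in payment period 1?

$1,195.58

Payment period 1: $7,876.06 +$94.51 interest = $7,970.57; pay $1,195.58 → $6,774.99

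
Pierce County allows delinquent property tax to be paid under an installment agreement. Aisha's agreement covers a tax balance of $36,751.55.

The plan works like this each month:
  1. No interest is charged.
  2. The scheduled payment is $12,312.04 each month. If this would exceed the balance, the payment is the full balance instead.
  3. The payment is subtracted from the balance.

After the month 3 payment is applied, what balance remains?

Month 1: $36,751.55 − $12,312.04 → $24,439.51
Month 2: $24,439.51 − $12,312.04 → $12,127.47
Month 3: $12,127.47 − $12,127.47 → $0.00

$0.00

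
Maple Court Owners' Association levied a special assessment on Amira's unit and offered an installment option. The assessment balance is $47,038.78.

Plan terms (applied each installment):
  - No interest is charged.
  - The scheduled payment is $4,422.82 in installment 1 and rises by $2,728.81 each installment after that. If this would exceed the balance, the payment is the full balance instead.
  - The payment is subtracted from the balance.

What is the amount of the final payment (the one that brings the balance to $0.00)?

Installment 1: $47,038.78 − $4,422.82 → $42,615.96
Installment 2: $42,615.96 − $7,151.63 → $35,464.33
Installment 3: $35,464.33 − $9,880.44 → $25,583.89
Installment 4: $25,583.89 − $12,609.25 → $12,974.64
Installment 5: $12,974.64 − $12,974.64 → $0.00

$12,974.64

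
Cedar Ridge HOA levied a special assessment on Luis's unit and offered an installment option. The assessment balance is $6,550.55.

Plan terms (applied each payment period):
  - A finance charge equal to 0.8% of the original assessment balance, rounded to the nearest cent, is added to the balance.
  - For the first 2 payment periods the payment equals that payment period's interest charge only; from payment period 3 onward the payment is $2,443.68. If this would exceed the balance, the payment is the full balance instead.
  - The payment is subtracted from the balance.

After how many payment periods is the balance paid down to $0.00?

# | Opening | Interest | Payment | End bal
1 | $6,550.55 | $52.40 | $52.40 | $6,550.55
2 | $6,550.55 | $52.40 | $52.40 | $6,550.55
3 | $6,550.55 | $52.40 | $2,443.68 | $4,159.27
4 | $4,159.27 | $52.40 | $2,443.68 | $1,767.99
5 | $1,767.99 | $52.40 | $1,820.39 | $0.00
Balance reaches $0.00 in payment period 5.

5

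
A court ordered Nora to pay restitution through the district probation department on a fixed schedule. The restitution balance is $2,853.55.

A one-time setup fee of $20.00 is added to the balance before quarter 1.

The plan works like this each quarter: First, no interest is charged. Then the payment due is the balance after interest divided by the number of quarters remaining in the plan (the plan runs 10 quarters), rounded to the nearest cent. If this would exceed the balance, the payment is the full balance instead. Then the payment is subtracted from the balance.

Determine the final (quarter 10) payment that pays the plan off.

Quarter 1: opening $2,873.55; payment $287.36; balance $2,586.19
Quarter 2: opening $2,586.19; payment $287.35; balance $2,298.84
Quarter 3: opening $2,298.84; payment $287.36; balance $2,011.48
Quarter 4: opening $2,011.48; payment $287.35; balance $1,724.13
Quarter 5: opening $1,724.13; payment $287.36; balance $1,436.77
Quarter 6: opening $1,436.77; payment $287.35; balance $1,149.42
Quarter 7: opening $1,149.42; payment $287.36; balance $862.06
Quarter 8: opening $862.06; payment $287.35; balance $574.71
Quarter 9: opening $574.71; payment $287.36; balance $287.35
Quarter 10: opening $287.35; payment $287.35; balance $0.00

$287.35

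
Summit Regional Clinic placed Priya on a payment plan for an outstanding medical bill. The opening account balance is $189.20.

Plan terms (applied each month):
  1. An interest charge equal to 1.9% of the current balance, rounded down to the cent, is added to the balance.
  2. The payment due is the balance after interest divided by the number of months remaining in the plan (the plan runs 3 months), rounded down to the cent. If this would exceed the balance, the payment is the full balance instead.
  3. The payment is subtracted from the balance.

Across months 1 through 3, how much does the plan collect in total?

$196.47

Month 1: opening $189.20; interest $3.59 → $192.79; payment $64.26; balance $128.53
Month 2: opening $128.53; interest $2.44 → $130.97; payment $65.48; balance $65.49
Month 3: opening $65.49; interest $1.24 → $66.73; payment $66.73; balance $0.00
Total paid: $196.47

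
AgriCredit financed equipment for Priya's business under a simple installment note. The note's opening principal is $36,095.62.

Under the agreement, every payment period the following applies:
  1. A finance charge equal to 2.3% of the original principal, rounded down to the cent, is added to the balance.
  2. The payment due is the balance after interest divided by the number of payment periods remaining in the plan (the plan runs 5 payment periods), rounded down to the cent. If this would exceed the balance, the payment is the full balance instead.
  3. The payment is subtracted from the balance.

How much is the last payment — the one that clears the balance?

Payment period 1: opening $36,095.62; interest $830.19 → $36,925.81; payment $7,385.16; balance $29,540.65
Payment period 2: opening $29,540.65; interest $830.19 → $30,370.84; payment $7,592.71; balance $22,778.13
Payment period 3: opening $22,778.13; interest $830.19 → $23,608.32; payment $7,869.44; balance $15,738.88
Payment period 4: opening $15,738.88; interest $830.19 → $16,569.07; payment $8,284.53; balance $8,284.54
Payment period 5: opening $8,284.54; interest $830.19 → $9,114.73; payment $9,114.73; balance $0.00

$9,114.73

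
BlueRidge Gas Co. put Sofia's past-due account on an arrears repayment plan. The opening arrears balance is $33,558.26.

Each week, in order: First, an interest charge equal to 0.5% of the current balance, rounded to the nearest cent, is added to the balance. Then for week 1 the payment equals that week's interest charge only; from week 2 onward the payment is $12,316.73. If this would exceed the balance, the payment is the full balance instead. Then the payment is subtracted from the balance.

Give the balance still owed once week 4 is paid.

Week 1: $33,558.26 +$167.79 interest = $33,726.05; pay $167.79 → $33,558.26
Week 2: $33,558.26 +$167.79 interest = $33,726.05; pay $12,316.73 → $21,409.32
Week 3: $21,409.32 +$107.05 interest = $21,516.37; pay $12,316.73 → $9,199.64
Week 4: $9,199.64 +$46.00 interest = $9,245.64; pay $9,245.64 → $0.00

$0.00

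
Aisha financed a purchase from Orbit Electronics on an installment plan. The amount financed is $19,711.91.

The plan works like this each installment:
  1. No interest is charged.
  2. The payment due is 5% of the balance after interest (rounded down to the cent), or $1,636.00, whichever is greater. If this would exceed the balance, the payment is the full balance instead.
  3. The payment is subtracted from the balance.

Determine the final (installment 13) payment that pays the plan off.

Installment 1: $19,711.91 − $1,636.00 → $18,075.91
Installment 2: $18,075.91 − $1,636.00 → $16,439.91
Installment 3: $16,439.91 − $1,636.00 → $14,803.91
Installment 4: $14,803.91 − $1,636.00 → $13,167.91
Installment 5: $13,167.91 − $1,636.00 → $11,531.91
Installment 6: $11,531.91 − $1,636.00 → $9,895.91
Installment 7: $9,895.91 − $1,636.00 → $8,259.91
Installment 8: $8,259.91 − $1,636.00 → $6,623.91
Installment 9: $6,623.91 − $1,636.00 → $4,987.91
Installment 10: $4,987.91 − $1,636.00 → $3,351.91
Installment 11: $3,351.91 − $1,636.00 → $1,715.91
Installment 12: $1,715.91 − $1,636.00 → $79.91
Installment 13: $79.91 − $79.91 → $0.00

$79.91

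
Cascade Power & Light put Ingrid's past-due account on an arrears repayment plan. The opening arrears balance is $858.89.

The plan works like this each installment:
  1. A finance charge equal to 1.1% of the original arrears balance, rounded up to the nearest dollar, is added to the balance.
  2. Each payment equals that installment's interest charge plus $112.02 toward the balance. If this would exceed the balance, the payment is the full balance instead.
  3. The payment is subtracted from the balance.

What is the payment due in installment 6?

$122.02

# | Opening | Interest | Payment | End bal
1 | $858.89 | $10.00 | $122.02 | $746.87
2 | $746.87 | $10.00 | $122.02 | $634.85
3 | $634.85 | $10.00 | $122.02 | $522.83
4 | $522.83 | $10.00 | $122.02 | $410.81
5 | $410.81 | $10.00 | $122.02 | $298.79
6 | $298.79 | $10.00 | $122.02 | $186.77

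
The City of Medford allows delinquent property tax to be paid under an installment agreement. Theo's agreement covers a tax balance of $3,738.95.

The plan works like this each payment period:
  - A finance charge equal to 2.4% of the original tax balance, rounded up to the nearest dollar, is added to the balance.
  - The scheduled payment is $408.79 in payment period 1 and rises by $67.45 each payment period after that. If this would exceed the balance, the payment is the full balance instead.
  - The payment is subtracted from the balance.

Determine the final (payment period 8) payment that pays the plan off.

Payment period 1: opening $3,738.95; interest $90.00 → $3,828.95; payment $408.79; balance $3,420.16
Payment period 2: opening $3,420.16; interest $90.00 → $3,510.16; payment $476.24; balance $3,033.92
Payment period 3: opening $3,033.92; interest $90.00 → $3,123.92; payment $543.69; balance $2,580.23
Payment period 4: opening $2,580.23; interest $90.00 → $2,670.23; payment $611.14; balance $2,059.09
Payment period 5: opening $2,059.09; interest $90.00 → $2,149.09; payment $678.59; balance $1,470.50
Payment period 6: opening $1,470.50; interest $90.00 → $1,560.50; payment $746.04; balance $814.46
Payment period 7: opening $814.46; interest $90.00 → $904.46; payment $813.49; balance $90.97
Payment period 8: opening $90.97; interest $90.00 → $180.97; payment $180.97; balance $0.00

$180.97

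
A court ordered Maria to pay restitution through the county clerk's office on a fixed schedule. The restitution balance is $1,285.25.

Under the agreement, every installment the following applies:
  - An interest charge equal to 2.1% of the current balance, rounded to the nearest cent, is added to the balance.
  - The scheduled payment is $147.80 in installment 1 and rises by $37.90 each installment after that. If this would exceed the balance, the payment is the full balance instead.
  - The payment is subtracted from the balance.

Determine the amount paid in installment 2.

$185.70

Installment 1: opening $1,285.25; interest $26.99 → $1,312.24; payment $147.80; balance $1,164.44
Installment 2: opening $1,164.44; interest $24.45 → $1,188.89; payment $185.70; balance $1,003.19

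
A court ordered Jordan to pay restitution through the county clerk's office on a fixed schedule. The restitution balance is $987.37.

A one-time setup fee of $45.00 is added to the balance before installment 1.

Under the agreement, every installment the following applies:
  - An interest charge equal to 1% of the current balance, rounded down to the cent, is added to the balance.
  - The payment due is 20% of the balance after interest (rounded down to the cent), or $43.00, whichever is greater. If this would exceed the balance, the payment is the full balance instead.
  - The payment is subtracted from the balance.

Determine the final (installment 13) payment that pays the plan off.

$20.75

Installment 1: $1,032.37 +$10.32 interest = $1,042.69; pay $208.53 → $834.16
Installment 2: $834.16 +$8.34 interest = $842.50; pay $168.50 → $674.00
Installment 3: $674.00 +$6.74 interest = $680.74; pay $136.14 → $544.60
Installment 4: $544.60 +$5.44 interest = $550.04; pay $110.00 → $440.04
Installment 5: $440.04 +$4.40 interest = $444.44; pay $88.88 → $355.56
Installment 6: $355.56 +$3.55 interest = $359.11; pay $71.82 → $287.29
Installment 7: $287.29 +$2.87 interest = $290.16; pay $58.03 → $232.13
Installment 8: $232.13 +$2.32 interest = $234.45; pay $46.89 → $187.56
Installment 9: $187.56 +$1.87 interest = $189.43; pay $43.00 → $146.43
Installment 10: $146.43 +$1.46 interest = $147.89; pay $43.00 → $104.89
Installment 11: $104.89 +$1.04 interest = $105.93; pay $43.00 → $62.93
Installment 12: $62.93 +$0.62 interest = $63.55; pay $43.00 → $20.55
Installment 13: $20.55 +$0.20 interest = $20.75; pay $20.75 → $0.00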